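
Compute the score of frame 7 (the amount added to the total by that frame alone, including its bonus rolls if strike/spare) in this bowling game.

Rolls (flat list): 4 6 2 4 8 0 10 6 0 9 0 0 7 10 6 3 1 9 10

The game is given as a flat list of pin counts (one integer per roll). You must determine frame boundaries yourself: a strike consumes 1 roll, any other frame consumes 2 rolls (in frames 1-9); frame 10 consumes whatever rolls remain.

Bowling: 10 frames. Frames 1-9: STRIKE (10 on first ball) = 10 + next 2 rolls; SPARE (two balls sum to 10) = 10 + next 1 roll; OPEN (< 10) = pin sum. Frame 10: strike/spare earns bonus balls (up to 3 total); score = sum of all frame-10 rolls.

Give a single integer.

Frame 1: SPARE (4+6=10). 10 + next roll (2) = 12. Cumulative: 12
Frame 2: OPEN (2+4=6). Cumulative: 18
Frame 3: OPEN (8+0=8). Cumulative: 26
Frame 4: STRIKE. 10 + next two rolls (6+0) = 16. Cumulative: 42
Frame 5: OPEN (6+0=6). Cumulative: 48
Frame 6: OPEN (9+0=9). Cumulative: 57
Frame 7: OPEN (0+7=7). Cumulative: 64
Frame 8: STRIKE. 10 + next two rolls (6+3) = 19. Cumulative: 83
Frame 9: OPEN (6+3=9). Cumulative: 92

Answer: 7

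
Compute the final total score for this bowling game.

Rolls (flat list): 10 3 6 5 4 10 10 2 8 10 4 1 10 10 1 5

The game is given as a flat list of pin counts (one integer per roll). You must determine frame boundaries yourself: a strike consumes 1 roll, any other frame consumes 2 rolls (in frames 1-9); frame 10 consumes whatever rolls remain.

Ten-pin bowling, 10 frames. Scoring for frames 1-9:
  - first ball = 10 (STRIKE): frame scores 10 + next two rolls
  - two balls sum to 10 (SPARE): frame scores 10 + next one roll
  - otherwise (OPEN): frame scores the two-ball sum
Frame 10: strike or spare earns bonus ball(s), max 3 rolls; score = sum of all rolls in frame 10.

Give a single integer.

Frame 1: STRIKE. 10 + next two rolls (3+6) = 19. Cumulative: 19
Frame 2: OPEN (3+6=9). Cumulative: 28
Frame 3: OPEN (5+4=9). Cumulative: 37
Frame 4: STRIKE. 10 + next two rolls (10+2) = 22. Cumulative: 59
Frame 5: STRIKE. 10 + next two rolls (2+8) = 20. Cumulative: 79
Frame 6: SPARE (2+8=10). 10 + next roll (10) = 20. Cumulative: 99
Frame 7: STRIKE. 10 + next two rolls (4+1) = 15. Cumulative: 114
Frame 8: OPEN (4+1=5). Cumulative: 119
Frame 9: STRIKE. 10 + next two rolls (10+1) = 21. Cumulative: 140
Frame 10: STRIKE. Sum of all frame-10 rolls (10+1+5) = 16. Cumulative: 156

Answer: 156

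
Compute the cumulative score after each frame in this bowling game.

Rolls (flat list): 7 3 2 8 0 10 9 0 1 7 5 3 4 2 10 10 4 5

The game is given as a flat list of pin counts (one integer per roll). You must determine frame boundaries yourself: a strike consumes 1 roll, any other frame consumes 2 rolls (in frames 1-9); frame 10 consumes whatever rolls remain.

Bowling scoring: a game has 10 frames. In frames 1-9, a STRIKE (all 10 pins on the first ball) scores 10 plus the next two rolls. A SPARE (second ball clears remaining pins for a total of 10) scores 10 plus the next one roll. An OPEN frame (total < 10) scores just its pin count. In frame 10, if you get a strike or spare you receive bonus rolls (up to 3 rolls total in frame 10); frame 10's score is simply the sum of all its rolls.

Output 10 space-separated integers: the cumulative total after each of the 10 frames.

Frame 1: SPARE (7+3=10). 10 + next roll (2) = 12. Cumulative: 12
Frame 2: SPARE (2+8=10). 10 + next roll (0) = 10. Cumulative: 22
Frame 3: SPARE (0+10=10). 10 + next roll (9) = 19. Cumulative: 41
Frame 4: OPEN (9+0=9). Cumulative: 50
Frame 5: OPEN (1+7=8). Cumulative: 58
Frame 6: OPEN (5+3=8). Cumulative: 66
Frame 7: OPEN (4+2=6). Cumulative: 72
Frame 8: STRIKE. 10 + next two rolls (10+4) = 24. Cumulative: 96
Frame 9: STRIKE. 10 + next two rolls (4+5) = 19. Cumulative: 115
Frame 10: OPEN. Sum of all frame-10 rolls (4+5) = 9. Cumulative: 124

Answer: 12 22 41 50 58 66 72 96 115 124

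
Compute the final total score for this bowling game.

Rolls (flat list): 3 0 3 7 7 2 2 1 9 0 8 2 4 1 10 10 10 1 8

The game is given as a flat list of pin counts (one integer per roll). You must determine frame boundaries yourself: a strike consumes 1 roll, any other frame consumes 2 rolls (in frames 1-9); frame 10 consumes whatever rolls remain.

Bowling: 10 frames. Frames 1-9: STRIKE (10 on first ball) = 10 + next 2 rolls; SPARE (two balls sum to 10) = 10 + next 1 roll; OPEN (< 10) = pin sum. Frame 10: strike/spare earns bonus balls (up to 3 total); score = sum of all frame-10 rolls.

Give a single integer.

Frame 1: OPEN (3+0=3). Cumulative: 3
Frame 2: SPARE (3+7=10). 10 + next roll (7) = 17. Cumulative: 20
Frame 3: OPEN (7+2=9). Cumulative: 29
Frame 4: OPEN (2+1=3). Cumulative: 32
Frame 5: OPEN (9+0=9). Cumulative: 41
Frame 6: SPARE (8+2=10). 10 + next roll (4) = 14. Cumulative: 55
Frame 7: OPEN (4+1=5). Cumulative: 60
Frame 8: STRIKE. 10 + next two rolls (10+10) = 30. Cumulative: 90
Frame 9: STRIKE. 10 + next two rolls (10+1) = 21. Cumulative: 111
Frame 10: STRIKE. Sum of all frame-10 rolls (10+1+8) = 19. Cumulative: 130

Answer: 130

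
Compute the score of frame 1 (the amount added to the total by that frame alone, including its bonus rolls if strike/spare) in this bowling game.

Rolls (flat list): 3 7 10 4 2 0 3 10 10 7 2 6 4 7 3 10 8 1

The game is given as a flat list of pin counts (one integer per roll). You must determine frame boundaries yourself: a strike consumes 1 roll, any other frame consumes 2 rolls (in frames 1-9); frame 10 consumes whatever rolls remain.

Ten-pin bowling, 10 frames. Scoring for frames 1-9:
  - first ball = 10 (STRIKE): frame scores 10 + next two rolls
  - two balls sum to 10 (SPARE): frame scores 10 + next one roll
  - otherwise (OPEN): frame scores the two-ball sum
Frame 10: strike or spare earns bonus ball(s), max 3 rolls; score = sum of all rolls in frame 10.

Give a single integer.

Answer: 20

Derivation:
Frame 1: SPARE (3+7=10). 10 + next roll (10) = 20. Cumulative: 20
Frame 2: STRIKE. 10 + next two rolls (4+2) = 16. Cumulative: 36
Frame 3: OPEN (4+2=6). Cumulative: 42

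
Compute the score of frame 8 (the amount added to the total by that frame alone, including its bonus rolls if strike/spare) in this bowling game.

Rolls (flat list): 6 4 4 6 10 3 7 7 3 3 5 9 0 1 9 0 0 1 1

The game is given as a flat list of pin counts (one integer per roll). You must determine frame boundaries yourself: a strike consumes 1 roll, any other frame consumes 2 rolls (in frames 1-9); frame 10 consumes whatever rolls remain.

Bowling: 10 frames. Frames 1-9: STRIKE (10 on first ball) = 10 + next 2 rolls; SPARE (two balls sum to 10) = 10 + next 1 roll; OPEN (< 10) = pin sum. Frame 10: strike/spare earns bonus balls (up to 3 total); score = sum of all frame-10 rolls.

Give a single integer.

Answer: 10

Derivation:
Frame 1: SPARE (6+4=10). 10 + next roll (4) = 14. Cumulative: 14
Frame 2: SPARE (4+6=10). 10 + next roll (10) = 20. Cumulative: 34
Frame 3: STRIKE. 10 + next two rolls (3+7) = 20. Cumulative: 54
Frame 4: SPARE (3+7=10). 10 + next roll (7) = 17. Cumulative: 71
Frame 5: SPARE (7+3=10). 10 + next roll (3) = 13. Cumulative: 84
Frame 6: OPEN (3+5=8). Cumulative: 92
Frame 7: OPEN (9+0=9). Cumulative: 101
Frame 8: SPARE (1+9=10). 10 + next roll (0) = 10. Cumulative: 111
Frame 9: OPEN (0+0=0). Cumulative: 111
Frame 10: OPEN. Sum of all frame-10 rolls (1+1) = 2. Cumulative: 113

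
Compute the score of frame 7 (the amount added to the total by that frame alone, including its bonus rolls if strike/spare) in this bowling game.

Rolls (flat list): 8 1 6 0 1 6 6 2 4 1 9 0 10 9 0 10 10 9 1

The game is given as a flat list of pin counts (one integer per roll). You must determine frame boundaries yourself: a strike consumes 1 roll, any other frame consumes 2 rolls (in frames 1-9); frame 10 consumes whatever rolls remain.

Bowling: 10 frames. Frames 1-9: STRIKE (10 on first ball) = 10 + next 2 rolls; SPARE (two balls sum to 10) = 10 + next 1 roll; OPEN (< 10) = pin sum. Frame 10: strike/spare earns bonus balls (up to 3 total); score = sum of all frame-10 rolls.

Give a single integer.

Frame 1: OPEN (8+1=9). Cumulative: 9
Frame 2: OPEN (6+0=6). Cumulative: 15
Frame 3: OPEN (1+6=7). Cumulative: 22
Frame 4: OPEN (6+2=8). Cumulative: 30
Frame 5: OPEN (4+1=5). Cumulative: 35
Frame 6: OPEN (9+0=9). Cumulative: 44
Frame 7: STRIKE. 10 + next two rolls (9+0) = 19. Cumulative: 63
Frame 8: OPEN (9+0=9). Cumulative: 72
Frame 9: STRIKE. 10 + next two rolls (10+9) = 29. Cumulative: 101

Answer: 19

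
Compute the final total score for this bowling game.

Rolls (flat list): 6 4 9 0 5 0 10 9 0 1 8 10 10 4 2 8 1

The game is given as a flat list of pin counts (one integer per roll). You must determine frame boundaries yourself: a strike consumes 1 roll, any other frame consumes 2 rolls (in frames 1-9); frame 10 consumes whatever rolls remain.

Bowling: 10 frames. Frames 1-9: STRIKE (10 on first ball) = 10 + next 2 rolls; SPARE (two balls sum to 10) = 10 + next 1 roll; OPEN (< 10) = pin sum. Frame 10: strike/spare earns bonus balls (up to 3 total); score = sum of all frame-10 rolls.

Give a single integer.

Frame 1: SPARE (6+4=10). 10 + next roll (9) = 19. Cumulative: 19
Frame 2: OPEN (9+0=9). Cumulative: 28
Frame 3: OPEN (5+0=5). Cumulative: 33
Frame 4: STRIKE. 10 + next two rolls (9+0) = 19. Cumulative: 52
Frame 5: OPEN (9+0=9). Cumulative: 61
Frame 6: OPEN (1+8=9). Cumulative: 70
Frame 7: STRIKE. 10 + next two rolls (10+4) = 24. Cumulative: 94
Frame 8: STRIKE. 10 + next two rolls (4+2) = 16. Cumulative: 110
Frame 9: OPEN (4+2=6). Cumulative: 116
Frame 10: OPEN. Sum of all frame-10 rolls (8+1) = 9. Cumulative: 125

Answer: 125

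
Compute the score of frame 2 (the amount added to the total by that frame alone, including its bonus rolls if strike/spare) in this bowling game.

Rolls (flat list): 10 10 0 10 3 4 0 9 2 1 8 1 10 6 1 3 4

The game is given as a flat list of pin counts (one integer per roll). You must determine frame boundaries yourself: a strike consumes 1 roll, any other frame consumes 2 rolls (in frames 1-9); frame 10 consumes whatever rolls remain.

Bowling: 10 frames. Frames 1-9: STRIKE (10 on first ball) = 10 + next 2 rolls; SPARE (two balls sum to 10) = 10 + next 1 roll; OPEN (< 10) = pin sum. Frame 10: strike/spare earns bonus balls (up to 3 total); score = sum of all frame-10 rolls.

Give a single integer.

Answer: 20

Derivation:
Frame 1: STRIKE. 10 + next two rolls (10+0) = 20. Cumulative: 20
Frame 2: STRIKE. 10 + next two rolls (0+10) = 20. Cumulative: 40
Frame 3: SPARE (0+10=10). 10 + next roll (3) = 13. Cumulative: 53
Frame 4: OPEN (3+4=7). Cumulative: 60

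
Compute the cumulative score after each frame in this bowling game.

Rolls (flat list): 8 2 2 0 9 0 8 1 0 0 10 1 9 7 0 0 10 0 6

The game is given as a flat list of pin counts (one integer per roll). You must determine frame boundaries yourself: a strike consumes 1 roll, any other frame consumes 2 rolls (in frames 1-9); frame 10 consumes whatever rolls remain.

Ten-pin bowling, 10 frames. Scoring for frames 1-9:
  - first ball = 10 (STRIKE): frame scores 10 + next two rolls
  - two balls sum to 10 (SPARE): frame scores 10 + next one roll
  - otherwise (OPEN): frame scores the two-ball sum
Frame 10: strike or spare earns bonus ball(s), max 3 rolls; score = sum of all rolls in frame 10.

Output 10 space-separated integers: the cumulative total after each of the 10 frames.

Frame 1: SPARE (8+2=10). 10 + next roll (2) = 12. Cumulative: 12
Frame 2: OPEN (2+0=2). Cumulative: 14
Frame 3: OPEN (9+0=9). Cumulative: 23
Frame 4: OPEN (8+1=9). Cumulative: 32
Frame 5: OPEN (0+0=0). Cumulative: 32
Frame 6: STRIKE. 10 + next two rolls (1+9) = 20. Cumulative: 52
Frame 7: SPARE (1+9=10). 10 + next roll (7) = 17. Cumulative: 69
Frame 8: OPEN (7+0=7). Cumulative: 76
Frame 9: SPARE (0+10=10). 10 + next roll (0) = 10. Cumulative: 86
Frame 10: OPEN. Sum of all frame-10 rolls (0+6) = 6. Cumulative: 92

Answer: 12 14 23 32 32 52 69 76 86 92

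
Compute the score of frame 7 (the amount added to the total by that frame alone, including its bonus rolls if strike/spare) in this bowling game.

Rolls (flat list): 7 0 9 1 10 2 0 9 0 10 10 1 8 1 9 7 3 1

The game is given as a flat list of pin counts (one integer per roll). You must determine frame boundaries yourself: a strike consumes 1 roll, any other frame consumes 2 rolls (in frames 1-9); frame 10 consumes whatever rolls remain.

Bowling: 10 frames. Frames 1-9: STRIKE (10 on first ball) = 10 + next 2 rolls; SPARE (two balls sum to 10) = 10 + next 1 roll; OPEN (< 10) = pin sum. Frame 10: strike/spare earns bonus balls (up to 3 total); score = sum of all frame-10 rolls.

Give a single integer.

Answer: 19

Derivation:
Frame 1: OPEN (7+0=7). Cumulative: 7
Frame 2: SPARE (9+1=10). 10 + next roll (10) = 20. Cumulative: 27
Frame 3: STRIKE. 10 + next two rolls (2+0) = 12. Cumulative: 39
Frame 4: OPEN (2+0=2). Cumulative: 41
Frame 5: OPEN (9+0=9). Cumulative: 50
Frame 6: STRIKE. 10 + next two rolls (10+1) = 21. Cumulative: 71
Frame 7: STRIKE. 10 + next two rolls (1+8) = 19. Cumulative: 90
Frame 8: OPEN (1+8=9). Cumulative: 99
Frame 9: SPARE (1+9=10). 10 + next roll (7) = 17. Cumulative: 116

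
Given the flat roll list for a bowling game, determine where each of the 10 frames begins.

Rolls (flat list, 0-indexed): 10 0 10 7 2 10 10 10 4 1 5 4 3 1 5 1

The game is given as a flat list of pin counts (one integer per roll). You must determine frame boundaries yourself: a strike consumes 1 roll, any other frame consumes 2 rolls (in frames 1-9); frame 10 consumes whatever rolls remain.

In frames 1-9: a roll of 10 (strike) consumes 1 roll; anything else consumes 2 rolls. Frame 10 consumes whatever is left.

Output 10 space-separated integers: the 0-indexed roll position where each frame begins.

Answer: 0 1 3 5 6 7 8 10 12 14

Derivation:
Frame 1 starts at roll index 0: roll=10 (strike), consumes 1 roll
Frame 2 starts at roll index 1: rolls=0,10 (sum=10), consumes 2 rolls
Frame 3 starts at roll index 3: rolls=7,2 (sum=9), consumes 2 rolls
Frame 4 starts at roll index 5: roll=10 (strike), consumes 1 roll
Frame 5 starts at roll index 6: roll=10 (strike), consumes 1 roll
Frame 6 starts at roll index 7: roll=10 (strike), consumes 1 roll
Frame 7 starts at roll index 8: rolls=4,1 (sum=5), consumes 2 rolls
Frame 8 starts at roll index 10: rolls=5,4 (sum=9), consumes 2 rolls
Frame 9 starts at roll index 12: rolls=3,1 (sum=4), consumes 2 rolls
Frame 10 starts at roll index 14: 2 remaining rolls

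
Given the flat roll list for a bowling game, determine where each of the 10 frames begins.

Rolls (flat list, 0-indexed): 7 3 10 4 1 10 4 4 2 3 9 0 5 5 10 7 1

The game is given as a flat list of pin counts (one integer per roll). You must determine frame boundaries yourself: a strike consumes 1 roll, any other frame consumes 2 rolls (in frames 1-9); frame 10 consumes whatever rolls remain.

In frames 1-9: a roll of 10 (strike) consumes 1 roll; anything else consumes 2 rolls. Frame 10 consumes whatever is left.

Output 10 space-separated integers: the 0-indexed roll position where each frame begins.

Answer: 0 2 3 5 6 8 10 12 14 15

Derivation:
Frame 1 starts at roll index 0: rolls=7,3 (sum=10), consumes 2 rolls
Frame 2 starts at roll index 2: roll=10 (strike), consumes 1 roll
Frame 3 starts at roll index 3: rolls=4,1 (sum=5), consumes 2 rolls
Frame 4 starts at roll index 5: roll=10 (strike), consumes 1 roll
Frame 5 starts at roll index 6: rolls=4,4 (sum=8), consumes 2 rolls
Frame 6 starts at roll index 8: rolls=2,3 (sum=5), consumes 2 rolls
Frame 7 starts at roll index 10: rolls=9,0 (sum=9), consumes 2 rolls
Frame 8 starts at roll index 12: rolls=5,5 (sum=10), consumes 2 rolls
Frame 9 starts at roll index 14: roll=10 (strike), consumes 1 roll
Frame 10 starts at roll index 15: 2 remaining rolls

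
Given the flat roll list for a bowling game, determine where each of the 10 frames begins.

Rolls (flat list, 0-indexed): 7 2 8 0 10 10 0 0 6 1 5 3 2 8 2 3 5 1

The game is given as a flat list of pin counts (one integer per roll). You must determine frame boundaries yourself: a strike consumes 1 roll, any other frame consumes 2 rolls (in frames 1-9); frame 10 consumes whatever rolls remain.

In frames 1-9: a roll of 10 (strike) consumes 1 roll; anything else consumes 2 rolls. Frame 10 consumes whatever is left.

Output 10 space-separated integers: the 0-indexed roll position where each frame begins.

Frame 1 starts at roll index 0: rolls=7,2 (sum=9), consumes 2 rolls
Frame 2 starts at roll index 2: rolls=8,0 (sum=8), consumes 2 rolls
Frame 3 starts at roll index 4: roll=10 (strike), consumes 1 roll
Frame 4 starts at roll index 5: roll=10 (strike), consumes 1 roll
Frame 5 starts at roll index 6: rolls=0,0 (sum=0), consumes 2 rolls
Frame 6 starts at roll index 8: rolls=6,1 (sum=7), consumes 2 rolls
Frame 7 starts at roll index 10: rolls=5,3 (sum=8), consumes 2 rolls
Frame 8 starts at roll index 12: rolls=2,8 (sum=10), consumes 2 rolls
Frame 9 starts at roll index 14: rolls=2,3 (sum=5), consumes 2 rolls
Frame 10 starts at roll index 16: 2 remaining rolls

Answer: 0 2 4 5 6 8 10 12 14 16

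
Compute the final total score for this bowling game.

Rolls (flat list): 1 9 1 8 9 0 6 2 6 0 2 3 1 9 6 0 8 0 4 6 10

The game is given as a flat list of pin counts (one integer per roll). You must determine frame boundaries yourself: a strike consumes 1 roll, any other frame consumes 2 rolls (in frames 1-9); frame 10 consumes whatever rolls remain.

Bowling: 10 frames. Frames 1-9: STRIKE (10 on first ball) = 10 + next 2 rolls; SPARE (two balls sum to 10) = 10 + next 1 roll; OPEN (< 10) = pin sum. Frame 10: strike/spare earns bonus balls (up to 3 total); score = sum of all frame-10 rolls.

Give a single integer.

Answer: 98

Derivation:
Frame 1: SPARE (1+9=10). 10 + next roll (1) = 11. Cumulative: 11
Frame 2: OPEN (1+8=9). Cumulative: 20
Frame 3: OPEN (9+0=9). Cumulative: 29
Frame 4: OPEN (6+2=8). Cumulative: 37
Frame 5: OPEN (6+0=6). Cumulative: 43
Frame 6: OPEN (2+3=5). Cumulative: 48
Frame 7: SPARE (1+9=10). 10 + next roll (6) = 16. Cumulative: 64
Frame 8: OPEN (6+0=6). Cumulative: 70
Frame 9: OPEN (8+0=8). Cumulative: 78
Frame 10: SPARE. Sum of all frame-10 rolls (4+6+10) = 20. Cumulative: 98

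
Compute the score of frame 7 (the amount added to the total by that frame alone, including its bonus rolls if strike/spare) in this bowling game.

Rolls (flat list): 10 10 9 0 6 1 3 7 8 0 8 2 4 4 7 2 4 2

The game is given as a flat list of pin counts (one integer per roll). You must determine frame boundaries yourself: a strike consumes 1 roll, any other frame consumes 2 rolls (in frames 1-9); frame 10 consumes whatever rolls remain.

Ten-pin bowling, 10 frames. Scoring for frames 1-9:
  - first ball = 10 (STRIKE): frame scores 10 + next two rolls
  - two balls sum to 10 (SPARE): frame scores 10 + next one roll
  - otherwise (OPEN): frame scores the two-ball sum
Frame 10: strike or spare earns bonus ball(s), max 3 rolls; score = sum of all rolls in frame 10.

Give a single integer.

Answer: 14

Derivation:
Frame 1: STRIKE. 10 + next two rolls (10+9) = 29. Cumulative: 29
Frame 2: STRIKE. 10 + next two rolls (9+0) = 19. Cumulative: 48
Frame 3: OPEN (9+0=9). Cumulative: 57
Frame 4: OPEN (6+1=7). Cumulative: 64
Frame 5: SPARE (3+7=10). 10 + next roll (8) = 18. Cumulative: 82
Frame 6: OPEN (8+0=8). Cumulative: 90
Frame 7: SPARE (8+2=10). 10 + next roll (4) = 14. Cumulative: 104
Frame 8: OPEN (4+4=8). Cumulative: 112
Frame 9: OPEN (7+2=9). Cumulative: 121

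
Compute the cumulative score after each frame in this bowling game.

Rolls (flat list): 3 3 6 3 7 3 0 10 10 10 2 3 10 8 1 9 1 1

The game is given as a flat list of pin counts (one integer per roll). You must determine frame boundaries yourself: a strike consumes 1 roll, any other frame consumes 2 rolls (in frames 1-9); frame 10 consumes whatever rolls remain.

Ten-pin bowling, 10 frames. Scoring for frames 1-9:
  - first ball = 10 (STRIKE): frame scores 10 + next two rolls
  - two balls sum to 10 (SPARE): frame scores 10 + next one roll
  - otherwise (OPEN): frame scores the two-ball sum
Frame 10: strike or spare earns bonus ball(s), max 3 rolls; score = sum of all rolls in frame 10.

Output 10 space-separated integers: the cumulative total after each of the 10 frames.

Frame 1: OPEN (3+3=6). Cumulative: 6
Frame 2: OPEN (6+3=9). Cumulative: 15
Frame 3: SPARE (7+3=10). 10 + next roll (0) = 10. Cumulative: 25
Frame 4: SPARE (0+10=10). 10 + next roll (10) = 20. Cumulative: 45
Frame 5: STRIKE. 10 + next two rolls (10+2) = 22. Cumulative: 67
Frame 6: STRIKE. 10 + next two rolls (2+3) = 15. Cumulative: 82
Frame 7: OPEN (2+3=5). Cumulative: 87
Frame 8: STRIKE. 10 + next two rolls (8+1) = 19. Cumulative: 106
Frame 9: OPEN (8+1=9). Cumulative: 115
Frame 10: SPARE. Sum of all frame-10 rolls (9+1+1) = 11. Cumulative: 126

Answer: 6 15 25 45 67 82 87 106 115 126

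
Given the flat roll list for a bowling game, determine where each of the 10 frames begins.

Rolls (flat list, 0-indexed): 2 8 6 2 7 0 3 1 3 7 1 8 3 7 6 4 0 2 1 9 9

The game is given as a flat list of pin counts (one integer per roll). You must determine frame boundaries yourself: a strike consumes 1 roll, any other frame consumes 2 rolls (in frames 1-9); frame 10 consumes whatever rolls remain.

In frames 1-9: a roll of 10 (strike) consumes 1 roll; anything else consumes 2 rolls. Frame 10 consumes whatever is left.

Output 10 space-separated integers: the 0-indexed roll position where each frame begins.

Frame 1 starts at roll index 0: rolls=2,8 (sum=10), consumes 2 rolls
Frame 2 starts at roll index 2: rolls=6,2 (sum=8), consumes 2 rolls
Frame 3 starts at roll index 4: rolls=7,0 (sum=7), consumes 2 rolls
Frame 4 starts at roll index 6: rolls=3,1 (sum=4), consumes 2 rolls
Frame 5 starts at roll index 8: rolls=3,7 (sum=10), consumes 2 rolls
Frame 6 starts at roll index 10: rolls=1,8 (sum=9), consumes 2 rolls
Frame 7 starts at roll index 12: rolls=3,7 (sum=10), consumes 2 rolls
Frame 8 starts at roll index 14: rolls=6,4 (sum=10), consumes 2 rolls
Frame 9 starts at roll index 16: rolls=0,2 (sum=2), consumes 2 rolls
Frame 10 starts at roll index 18: 3 remaining rolls

Answer: 0 2 4 6 8 10 12 14 16 18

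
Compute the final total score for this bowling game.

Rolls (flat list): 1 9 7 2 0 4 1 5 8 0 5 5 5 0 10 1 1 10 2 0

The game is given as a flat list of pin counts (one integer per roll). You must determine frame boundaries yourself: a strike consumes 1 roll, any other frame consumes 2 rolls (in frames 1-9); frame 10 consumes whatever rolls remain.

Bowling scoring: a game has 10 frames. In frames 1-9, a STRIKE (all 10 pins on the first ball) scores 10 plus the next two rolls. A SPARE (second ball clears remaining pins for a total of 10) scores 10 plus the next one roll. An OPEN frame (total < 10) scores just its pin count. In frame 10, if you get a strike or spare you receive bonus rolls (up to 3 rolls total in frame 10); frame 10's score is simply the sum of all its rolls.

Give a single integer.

Answer: 90

Derivation:
Frame 1: SPARE (1+9=10). 10 + next roll (7) = 17. Cumulative: 17
Frame 2: OPEN (7+2=9). Cumulative: 26
Frame 3: OPEN (0+4=4). Cumulative: 30
Frame 4: OPEN (1+5=6). Cumulative: 36
Frame 5: OPEN (8+0=8). Cumulative: 44
Frame 6: SPARE (5+5=10). 10 + next roll (5) = 15. Cumulative: 59
Frame 7: OPEN (5+0=5). Cumulative: 64
Frame 8: STRIKE. 10 + next two rolls (1+1) = 12. Cumulative: 76
Frame 9: OPEN (1+1=2). Cumulative: 78
Frame 10: STRIKE. Sum of all frame-10 rolls (10+2+0) = 12. Cumulative: 90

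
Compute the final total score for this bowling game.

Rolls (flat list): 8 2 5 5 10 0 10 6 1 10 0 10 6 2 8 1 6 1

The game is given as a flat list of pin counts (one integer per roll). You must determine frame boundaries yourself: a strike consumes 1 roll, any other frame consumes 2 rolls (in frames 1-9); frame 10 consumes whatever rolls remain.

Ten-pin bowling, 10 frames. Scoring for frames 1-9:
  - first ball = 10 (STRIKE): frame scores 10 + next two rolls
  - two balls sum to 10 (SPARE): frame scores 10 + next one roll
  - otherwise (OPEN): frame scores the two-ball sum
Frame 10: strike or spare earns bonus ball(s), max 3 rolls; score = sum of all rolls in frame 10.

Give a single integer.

Answer: 138

Derivation:
Frame 1: SPARE (8+2=10). 10 + next roll (5) = 15. Cumulative: 15
Frame 2: SPARE (5+5=10). 10 + next roll (10) = 20. Cumulative: 35
Frame 3: STRIKE. 10 + next two rolls (0+10) = 20. Cumulative: 55
Frame 4: SPARE (0+10=10). 10 + next roll (6) = 16. Cumulative: 71
Frame 5: OPEN (6+1=7). Cumulative: 78
Frame 6: STRIKE. 10 + next two rolls (0+10) = 20. Cumulative: 98
Frame 7: SPARE (0+10=10). 10 + next roll (6) = 16. Cumulative: 114
Frame 8: OPEN (6+2=8). Cumulative: 122
Frame 9: OPEN (8+1=9). Cumulative: 131
Frame 10: OPEN. Sum of all frame-10 rolls (6+1) = 7. Cumulative: 138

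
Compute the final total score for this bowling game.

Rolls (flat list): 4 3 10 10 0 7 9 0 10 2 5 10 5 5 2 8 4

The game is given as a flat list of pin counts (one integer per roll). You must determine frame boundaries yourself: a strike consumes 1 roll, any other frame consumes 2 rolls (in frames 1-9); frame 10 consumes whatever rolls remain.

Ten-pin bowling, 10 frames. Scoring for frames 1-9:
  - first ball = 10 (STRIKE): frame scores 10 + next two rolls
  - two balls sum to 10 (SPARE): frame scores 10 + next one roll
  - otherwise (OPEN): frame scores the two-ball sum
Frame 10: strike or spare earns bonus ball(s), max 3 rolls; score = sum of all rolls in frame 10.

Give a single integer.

Answer: 130

Derivation:
Frame 1: OPEN (4+3=7). Cumulative: 7
Frame 2: STRIKE. 10 + next two rolls (10+0) = 20. Cumulative: 27
Frame 3: STRIKE. 10 + next two rolls (0+7) = 17. Cumulative: 44
Frame 4: OPEN (0+7=7). Cumulative: 51
Frame 5: OPEN (9+0=9). Cumulative: 60
Frame 6: STRIKE. 10 + next two rolls (2+5) = 17. Cumulative: 77
Frame 7: OPEN (2+5=7). Cumulative: 84
Frame 8: STRIKE. 10 + next two rolls (5+5) = 20. Cumulative: 104
Frame 9: SPARE (5+5=10). 10 + next roll (2) = 12. Cumulative: 116
Frame 10: SPARE. Sum of all frame-10 rolls (2+8+4) = 14. Cumulative: 130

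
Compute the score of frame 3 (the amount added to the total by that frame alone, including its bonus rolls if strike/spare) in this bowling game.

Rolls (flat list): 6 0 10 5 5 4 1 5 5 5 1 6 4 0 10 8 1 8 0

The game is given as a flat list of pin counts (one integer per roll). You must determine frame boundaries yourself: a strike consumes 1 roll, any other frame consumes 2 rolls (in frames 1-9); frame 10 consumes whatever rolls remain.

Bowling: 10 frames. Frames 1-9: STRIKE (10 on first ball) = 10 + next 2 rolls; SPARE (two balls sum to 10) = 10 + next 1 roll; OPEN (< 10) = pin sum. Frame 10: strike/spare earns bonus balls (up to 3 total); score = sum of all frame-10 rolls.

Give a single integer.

Answer: 14

Derivation:
Frame 1: OPEN (6+0=6). Cumulative: 6
Frame 2: STRIKE. 10 + next two rolls (5+5) = 20. Cumulative: 26
Frame 3: SPARE (5+5=10). 10 + next roll (4) = 14. Cumulative: 40
Frame 4: OPEN (4+1=5). Cumulative: 45
Frame 5: SPARE (5+5=10). 10 + next roll (5) = 15. Cumulative: 60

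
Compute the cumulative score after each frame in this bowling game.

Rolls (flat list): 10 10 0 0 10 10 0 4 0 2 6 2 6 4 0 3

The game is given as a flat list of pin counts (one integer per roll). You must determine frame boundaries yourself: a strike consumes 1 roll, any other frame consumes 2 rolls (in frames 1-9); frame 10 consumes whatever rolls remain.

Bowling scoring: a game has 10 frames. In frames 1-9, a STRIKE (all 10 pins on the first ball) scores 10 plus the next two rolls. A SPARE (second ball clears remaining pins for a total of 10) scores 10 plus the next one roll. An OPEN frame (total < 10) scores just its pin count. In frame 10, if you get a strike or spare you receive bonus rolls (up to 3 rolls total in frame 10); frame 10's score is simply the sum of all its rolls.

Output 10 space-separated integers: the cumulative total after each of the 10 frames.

Frame 1: STRIKE. 10 + next two rolls (10+0) = 20. Cumulative: 20
Frame 2: STRIKE. 10 + next two rolls (0+0) = 10. Cumulative: 30
Frame 3: OPEN (0+0=0). Cumulative: 30
Frame 4: STRIKE. 10 + next two rolls (10+0) = 20. Cumulative: 50
Frame 5: STRIKE. 10 + next two rolls (0+4) = 14. Cumulative: 64
Frame 6: OPEN (0+4=4). Cumulative: 68
Frame 7: OPEN (0+2=2). Cumulative: 70
Frame 8: OPEN (6+2=8). Cumulative: 78
Frame 9: SPARE (6+4=10). 10 + next roll (0) = 10. Cumulative: 88
Frame 10: OPEN. Sum of all frame-10 rolls (0+3) = 3. Cumulative: 91

Answer: 20 30 30 50 64 68 70 78 88 91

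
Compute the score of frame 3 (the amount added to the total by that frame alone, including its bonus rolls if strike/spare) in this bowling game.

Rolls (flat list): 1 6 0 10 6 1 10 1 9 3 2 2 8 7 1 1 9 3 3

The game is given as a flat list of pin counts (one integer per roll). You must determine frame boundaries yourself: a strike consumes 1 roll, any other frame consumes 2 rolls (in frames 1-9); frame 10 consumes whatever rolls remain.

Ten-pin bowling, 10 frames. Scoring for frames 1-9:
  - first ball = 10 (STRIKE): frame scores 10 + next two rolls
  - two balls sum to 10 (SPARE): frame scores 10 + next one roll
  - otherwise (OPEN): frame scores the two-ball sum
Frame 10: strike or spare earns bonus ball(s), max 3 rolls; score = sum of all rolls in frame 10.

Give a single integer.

Answer: 7

Derivation:
Frame 1: OPEN (1+6=7). Cumulative: 7
Frame 2: SPARE (0+10=10). 10 + next roll (6) = 16. Cumulative: 23
Frame 3: OPEN (6+1=7). Cumulative: 30
Frame 4: STRIKE. 10 + next two rolls (1+9) = 20. Cumulative: 50
Frame 5: SPARE (1+9=10). 10 + next roll (3) = 13. Cumulative: 63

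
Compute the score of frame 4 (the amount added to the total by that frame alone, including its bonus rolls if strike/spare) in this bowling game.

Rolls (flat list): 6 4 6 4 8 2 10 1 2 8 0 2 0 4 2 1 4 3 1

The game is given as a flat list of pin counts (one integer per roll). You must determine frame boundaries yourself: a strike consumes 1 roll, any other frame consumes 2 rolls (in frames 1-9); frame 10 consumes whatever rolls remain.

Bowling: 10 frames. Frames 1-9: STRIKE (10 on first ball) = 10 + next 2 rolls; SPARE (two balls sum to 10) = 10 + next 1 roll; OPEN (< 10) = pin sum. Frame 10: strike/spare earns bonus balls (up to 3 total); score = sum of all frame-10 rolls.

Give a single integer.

Answer: 13

Derivation:
Frame 1: SPARE (6+4=10). 10 + next roll (6) = 16. Cumulative: 16
Frame 2: SPARE (6+4=10). 10 + next roll (8) = 18. Cumulative: 34
Frame 3: SPARE (8+2=10). 10 + next roll (10) = 20. Cumulative: 54
Frame 4: STRIKE. 10 + next two rolls (1+2) = 13. Cumulative: 67
Frame 5: OPEN (1+2=3). Cumulative: 70
Frame 6: OPEN (8+0=8). Cumulative: 78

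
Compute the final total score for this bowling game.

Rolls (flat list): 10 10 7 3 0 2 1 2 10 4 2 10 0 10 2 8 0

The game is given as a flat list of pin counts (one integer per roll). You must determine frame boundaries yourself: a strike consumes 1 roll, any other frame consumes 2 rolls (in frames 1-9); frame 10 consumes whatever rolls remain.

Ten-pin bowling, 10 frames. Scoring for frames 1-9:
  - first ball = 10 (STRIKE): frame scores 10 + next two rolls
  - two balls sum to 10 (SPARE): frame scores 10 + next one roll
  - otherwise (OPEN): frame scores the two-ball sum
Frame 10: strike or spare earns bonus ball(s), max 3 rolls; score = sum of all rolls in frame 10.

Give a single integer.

Frame 1: STRIKE. 10 + next two rolls (10+7) = 27. Cumulative: 27
Frame 2: STRIKE. 10 + next two rolls (7+3) = 20. Cumulative: 47
Frame 3: SPARE (7+3=10). 10 + next roll (0) = 10. Cumulative: 57
Frame 4: OPEN (0+2=2). Cumulative: 59
Frame 5: OPEN (1+2=3). Cumulative: 62
Frame 6: STRIKE. 10 + next two rolls (4+2) = 16. Cumulative: 78
Frame 7: OPEN (4+2=6). Cumulative: 84
Frame 8: STRIKE. 10 + next two rolls (0+10) = 20. Cumulative: 104
Frame 9: SPARE (0+10=10). 10 + next roll (2) = 12. Cumulative: 116
Frame 10: SPARE. Sum of all frame-10 rolls (2+8+0) = 10. Cumulative: 126

Answer: 126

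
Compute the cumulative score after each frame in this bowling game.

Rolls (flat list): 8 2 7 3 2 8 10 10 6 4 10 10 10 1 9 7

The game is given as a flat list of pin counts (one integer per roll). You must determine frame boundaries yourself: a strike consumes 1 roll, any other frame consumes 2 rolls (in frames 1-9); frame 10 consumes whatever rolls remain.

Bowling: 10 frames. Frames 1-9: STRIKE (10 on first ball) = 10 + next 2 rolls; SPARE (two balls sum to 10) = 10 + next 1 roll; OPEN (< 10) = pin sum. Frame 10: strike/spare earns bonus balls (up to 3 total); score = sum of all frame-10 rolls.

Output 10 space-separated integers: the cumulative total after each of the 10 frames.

Frame 1: SPARE (8+2=10). 10 + next roll (7) = 17. Cumulative: 17
Frame 2: SPARE (7+3=10). 10 + next roll (2) = 12. Cumulative: 29
Frame 3: SPARE (2+8=10). 10 + next roll (10) = 20. Cumulative: 49
Frame 4: STRIKE. 10 + next two rolls (10+6) = 26. Cumulative: 75
Frame 5: STRIKE. 10 + next two rolls (6+4) = 20. Cumulative: 95
Frame 6: SPARE (6+4=10). 10 + next roll (10) = 20. Cumulative: 115
Frame 7: STRIKE. 10 + next two rolls (10+10) = 30. Cumulative: 145
Frame 8: STRIKE. 10 + next two rolls (10+1) = 21. Cumulative: 166
Frame 9: STRIKE. 10 + next two rolls (1+9) = 20. Cumulative: 186
Frame 10: SPARE. Sum of all frame-10 rolls (1+9+7) = 17. Cumulative: 203

Answer: 17 29 49 75 95 115 145 166 186 203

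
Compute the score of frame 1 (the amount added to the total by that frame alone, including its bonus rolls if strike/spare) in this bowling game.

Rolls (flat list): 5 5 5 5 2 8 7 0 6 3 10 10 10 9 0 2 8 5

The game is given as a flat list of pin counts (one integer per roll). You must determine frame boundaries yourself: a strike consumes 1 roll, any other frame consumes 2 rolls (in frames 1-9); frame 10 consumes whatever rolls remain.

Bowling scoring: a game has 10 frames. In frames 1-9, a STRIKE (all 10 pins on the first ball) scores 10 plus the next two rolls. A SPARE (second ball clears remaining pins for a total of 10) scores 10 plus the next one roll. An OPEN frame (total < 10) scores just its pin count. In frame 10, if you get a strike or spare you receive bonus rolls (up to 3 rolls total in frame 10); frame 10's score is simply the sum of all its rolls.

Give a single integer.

Answer: 15

Derivation:
Frame 1: SPARE (5+5=10). 10 + next roll (5) = 15. Cumulative: 15
Frame 2: SPARE (5+5=10). 10 + next roll (2) = 12. Cumulative: 27
Frame 3: SPARE (2+8=10). 10 + next roll (7) = 17. Cumulative: 44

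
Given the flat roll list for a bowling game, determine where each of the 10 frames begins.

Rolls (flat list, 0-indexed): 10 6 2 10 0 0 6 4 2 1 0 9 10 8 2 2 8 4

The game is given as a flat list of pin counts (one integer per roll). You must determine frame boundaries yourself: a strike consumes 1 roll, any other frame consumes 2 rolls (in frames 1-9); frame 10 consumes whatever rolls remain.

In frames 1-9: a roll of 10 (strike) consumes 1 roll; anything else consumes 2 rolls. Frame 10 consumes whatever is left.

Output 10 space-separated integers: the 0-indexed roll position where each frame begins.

Answer: 0 1 3 4 6 8 10 12 13 15

Derivation:
Frame 1 starts at roll index 0: roll=10 (strike), consumes 1 roll
Frame 2 starts at roll index 1: rolls=6,2 (sum=8), consumes 2 rolls
Frame 3 starts at roll index 3: roll=10 (strike), consumes 1 roll
Frame 4 starts at roll index 4: rolls=0,0 (sum=0), consumes 2 rolls
Frame 5 starts at roll index 6: rolls=6,4 (sum=10), consumes 2 rolls
Frame 6 starts at roll index 8: rolls=2,1 (sum=3), consumes 2 rolls
Frame 7 starts at roll index 10: rolls=0,9 (sum=9), consumes 2 rolls
Frame 8 starts at roll index 12: roll=10 (strike), consumes 1 roll
Frame 9 starts at roll index 13: rolls=8,2 (sum=10), consumes 2 rolls
Frame 10 starts at roll index 15: 3 remaining rolls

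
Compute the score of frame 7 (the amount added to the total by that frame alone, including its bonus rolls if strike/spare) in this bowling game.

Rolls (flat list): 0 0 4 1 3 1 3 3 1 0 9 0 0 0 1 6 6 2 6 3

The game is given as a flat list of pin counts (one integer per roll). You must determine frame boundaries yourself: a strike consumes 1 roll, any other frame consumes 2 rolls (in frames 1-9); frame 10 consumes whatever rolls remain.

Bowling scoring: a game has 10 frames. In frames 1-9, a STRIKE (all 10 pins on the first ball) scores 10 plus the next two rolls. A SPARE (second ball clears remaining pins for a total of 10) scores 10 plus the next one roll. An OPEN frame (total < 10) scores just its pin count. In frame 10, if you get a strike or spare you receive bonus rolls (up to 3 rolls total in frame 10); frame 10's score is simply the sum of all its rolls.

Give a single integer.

Answer: 0

Derivation:
Frame 1: OPEN (0+0=0). Cumulative: 0
Frame 2: OPEN (4+1=5). Cumulative: 5
Frame 3: OPEN (3+1=4). Cumulative: 9
Frame 4: OPEN (3+3=6). Cumulative: 15
Frame 5: OPEN (1+0=1). Cumulative: 16
Frame 6: OPEN (9+0=9). Cumulative: 25
Frame 7: OPEN (0+0=0). Cumulative: 25
Frame 8: OPEN (1+6=7). Cumulative: 32
Frame 9: OPEN (6+2=8). Cumulative: 40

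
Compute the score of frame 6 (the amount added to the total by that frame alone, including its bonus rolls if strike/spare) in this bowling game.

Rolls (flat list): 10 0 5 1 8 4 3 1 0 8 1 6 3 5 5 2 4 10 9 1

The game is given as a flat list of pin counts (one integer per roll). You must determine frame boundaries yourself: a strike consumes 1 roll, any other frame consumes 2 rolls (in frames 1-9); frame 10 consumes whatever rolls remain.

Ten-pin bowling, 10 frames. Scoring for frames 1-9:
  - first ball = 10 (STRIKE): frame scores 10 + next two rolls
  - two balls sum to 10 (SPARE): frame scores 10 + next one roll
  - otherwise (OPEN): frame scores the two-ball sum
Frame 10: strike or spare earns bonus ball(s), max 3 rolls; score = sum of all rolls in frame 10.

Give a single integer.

Frame 1: STRIKE. 10 + next two rolls (0+5) = 15. Cumulative: 15
Frame 2: OPEN (0+5=5). Cumulative: 20
Frame 3: OPEN (1+8=9). Cumulative: 29
Frame 4: OPEN (4+3=7). Cumulative: 36
Frame 5: OPEN (1+0=1). Cumulative: 37
Frame 6: OPEN (8+1=9). Cumulative: 46
Frame 7: OPEN (6+3=9). Cumulative: 55
Frame 8: SPARE (5+5=10). 10 + next roll (2) = 12. Cumulative: 67

Answer: 9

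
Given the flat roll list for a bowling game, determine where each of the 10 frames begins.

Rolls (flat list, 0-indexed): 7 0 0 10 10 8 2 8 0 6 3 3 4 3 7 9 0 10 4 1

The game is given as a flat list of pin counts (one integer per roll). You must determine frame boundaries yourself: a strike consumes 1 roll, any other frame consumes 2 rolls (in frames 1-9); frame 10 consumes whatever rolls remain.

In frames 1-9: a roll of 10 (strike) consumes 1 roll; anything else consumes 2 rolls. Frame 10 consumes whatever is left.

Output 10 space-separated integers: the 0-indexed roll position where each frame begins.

Answer: 0 2 4 5 7 9 11 13 15 17

Derivation:
Frame 1 starts at roll index 0: rolls=7,0 (sum=7), consumes 2 rolls
Frame 2 starts at roll index 2: rolls=0,10 (sum=10), consumes 2 rolls
Frame 3 starts at roll index 4: roll=10 (strike), consumes 1 roll
Frame 4 starts at roll index 5: rolls=8,2 (sum=10), consumes 2 rolls
Frame 5 starts at roll index 7: rolls=8,0 (sum=8), consumes 2 rolls
Frame 6 starts at roll index 9: rolls=6,3 (sum=9), consumes 2 rolls
Frame 7 starts at roll index 11: rolls=3,4 (sum=7), consumes 2 rolls
Frame 8 starts at roll index 13: rolls=3,7 (sum=10), consumes 2 rolls
Frame 9 starts at roll index 15: rolls=9,0 (sum=9), consumes 2 rolls
Frame 10 starts at roll index 17: 3 remaining rolls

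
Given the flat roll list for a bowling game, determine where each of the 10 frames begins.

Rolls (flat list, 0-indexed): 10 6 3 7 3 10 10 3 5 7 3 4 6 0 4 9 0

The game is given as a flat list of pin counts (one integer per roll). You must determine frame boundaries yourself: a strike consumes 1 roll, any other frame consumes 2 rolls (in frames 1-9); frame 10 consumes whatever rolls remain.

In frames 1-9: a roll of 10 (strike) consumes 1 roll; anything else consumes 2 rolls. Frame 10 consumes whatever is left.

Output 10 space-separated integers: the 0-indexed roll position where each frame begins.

Frame 1 starts at roll index 0: roll=10 (strike), consumes 1 roll
Frame 2 starts at roll index 1: rolls=6,3 (sum=9), consumes 2 rolls
Frame 3 starts at roll index 3: rolls=7,3 (sum=10), consumes 2 rolls
Frame 4 starts at roll index 5: roll=10 (strike), consumes 1 roll
Frame 5 starts at roll index 6: roll=10 (strike), consumes 1 roll
Frame 6 starts at roll index 7: rolls=3,5 (sum=8), consumes 2 rolls
Frame 7 starts at roll index 9: rolls=7,3 (sum=10), consumes 2 rolls
Frame 8 starts at roll index 11: rolls=4,6 (sum=10), consumes 2 rolls
Frame 9 starts at roll index 13: rolls=0,4 (sum=4), consumes 2 rolls
Frame 10 starts at roll index 15: 2 remaining rolls

Answer: 0 1 3 5 6 7 9 11 13 15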